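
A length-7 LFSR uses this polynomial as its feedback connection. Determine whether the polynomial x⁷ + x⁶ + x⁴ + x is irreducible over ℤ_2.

No

Write P(x) = x⁷ + x⁶ + x⁴ + x.
Check for roots in ℤ_2: P(0) = 0 → root; P(1) = 0 → root.
P(0) = 0, so (x) divides P(x); P is reducible.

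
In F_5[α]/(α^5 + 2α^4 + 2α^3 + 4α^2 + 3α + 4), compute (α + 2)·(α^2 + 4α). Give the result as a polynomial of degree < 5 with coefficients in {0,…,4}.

α^3 + α^2 + 3α

Multiply in F_5[α]: (α + 2)·(α^2 + 4α) = α^3 + α^2 + 3α.
Reduced: α^3 + α^2 + 3α.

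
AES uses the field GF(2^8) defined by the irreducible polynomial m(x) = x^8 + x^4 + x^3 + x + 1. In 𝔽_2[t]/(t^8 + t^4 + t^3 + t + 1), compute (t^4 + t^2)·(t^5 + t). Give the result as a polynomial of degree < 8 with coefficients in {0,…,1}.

t^7 + t^4 + t^3 + t^2 + t

Multiply in 𝔽_2[t]: (t^4 + t^2)·(t^5 + t) = t^9 + t^7 + t^5 + t^3.
Reduce using t^8 ≡ t^4 + t^3 + t + 1 (mod t^8 + t^4 + t^3 + t + 1).
Reduced: t^7 + t^4 + t^3 + t^2 + t.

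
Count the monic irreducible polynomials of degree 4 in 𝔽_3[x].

x^(3^4) − x is the product of all monic irreducibles of degree dividing 4; Möbius inversion gives N = (1/4) Σ μ(4/d)·3^d.
Divisors of 4: 1, 2, 4; μ(4/d) for each: 0, -1, 1.
Σ = − 3^2 + 3^4 = 72.
N = 72/4 = 18.

18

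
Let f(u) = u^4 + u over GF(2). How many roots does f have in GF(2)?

2

Evaluate at each of the 2 elements of GF(2):
f(0) = 0 → root; f(1) = 0 → root.
Roots: {0, 1}.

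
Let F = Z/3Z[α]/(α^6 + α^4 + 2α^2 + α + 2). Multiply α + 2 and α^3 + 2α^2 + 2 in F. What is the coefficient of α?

Multiply in Z/3Z[α]: (α + 2)·(α^3 + 2α^2 + 2) = α^4 + α^3 + α^2 + 2α + 1.
Reduced: α^4 + α^3 + α^2 + 2α + 1.

2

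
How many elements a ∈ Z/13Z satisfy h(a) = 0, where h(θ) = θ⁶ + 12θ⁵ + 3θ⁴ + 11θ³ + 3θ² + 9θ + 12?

4

Evaluate at each of the 13 elements of Z/13Z:
h(0) = 12; h(1) = 12; h(2) = 2; h(3) = 0 → root; h(4) = 12; h(5) = 9; h(6) = 0 → root; h(7) = 6; h(8) = 0 → root; h(9) = 8; h(10) = 7; h(11) = 10; h(12) = 0 → root.
Roots: {3, 6, 8, 12}.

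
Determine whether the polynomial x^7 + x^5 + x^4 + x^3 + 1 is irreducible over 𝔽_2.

Write g(x) = x^7 + x^5 + x^4 + x^3 + 1.
Check for roots in 𝔽_2: g(0) = 1; g(1) = 1.
No roots, so no linear factors.
Monic irreducibles of degree 2 over GF(2): x^2 + x + 1.
None of them divide g (all give nonzero remainder).
Monic irreducibles of degree 3 over GF(2): x^3 + x + 1, x^3 + x^2 + 1.
None of them divide g (all give nonzero remainder).
No irreducible factor of degree ≤ 3 exists, so g is irreducible over GF(2).

Yes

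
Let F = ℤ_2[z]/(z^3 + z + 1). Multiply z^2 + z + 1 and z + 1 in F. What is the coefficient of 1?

0

Multiply in ℤ_2[z]: (z^2 + z + 1)·(z + 1) = z^3 + 1.
Reduce using z^3 ≡ z + 1 (mod z^3 + z + 1).
Reduced: z.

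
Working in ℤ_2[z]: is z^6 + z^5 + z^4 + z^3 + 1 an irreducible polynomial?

No

Write h(z) = z^6 + z^5 + z^4 + z^3 + 1.
Check for roots in ℤ_2: h(0) = 1; h(1) = 1.
No roots, so no linear factors.
Monic irreducibles of degree 2 over GF(2): z^2 + z + 1.
z^2 + z + 1 divides h: h(z) = (z^2 + z + 1)·(z^4 + z + 1).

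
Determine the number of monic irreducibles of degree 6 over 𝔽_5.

By the necklace-counting formula, N_5(6) = (1/6) Σ_{d|6} μ(6/d)·5^d.
Divisors of 6: 1, 2, 3, 6; μ(6/d) for each: 1, -1, -1, 1.
Σ = 5^1 − 5^2 − 5^3 + 5^6 = 15480.
N = 15480/6 = 2580.

2580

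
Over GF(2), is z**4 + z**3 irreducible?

No

Write m(z) = z**4 + z**3.
Check for roots in GF(2): m(0) = 0 → root; m(1) = 0 → root.
m(0) = 0, so (z) divides m(z); m is reducible.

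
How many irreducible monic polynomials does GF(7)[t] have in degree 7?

Gauss's count: N_{7}(7) = (1/7) Σ_{d|7} μ(7/d)·7^d.
Divisors of 7: 1, 7; μ(7/d) for each: -1, 1.
Σ = − 7^1 + 7^7 = 823536.
N = 823536/7 = 117648.

117648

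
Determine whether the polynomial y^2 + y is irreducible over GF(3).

No

Write g(y) = y^2 + y.
Check for roots in GF(3): g(0) = 0 → root; g(1) = 2; g(2) = 0 → root.
g(0) = 0, so (y) divides g(y); g is reducible.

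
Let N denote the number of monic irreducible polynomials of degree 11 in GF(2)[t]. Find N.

The number of monic irreducibles of degree 11 over GF(2) is (1/11)·Σ_{d∣11} μ(11/d) 2^d.
Divisors of 11: 1, 11; μ(11/d) for each: -1, 1.
Σ = − 2^1 + 2^11 = 2046.
N = 2046/11 = 186.

186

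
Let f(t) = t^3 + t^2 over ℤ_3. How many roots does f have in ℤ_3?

2

Evaluate at each of the 3 elements of ℤ_3:
f(0) = 0 → root; f(1) = 2; f(2) = 0 → root.
Roots: {0, 2}.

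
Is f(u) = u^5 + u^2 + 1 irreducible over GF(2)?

Yes

Check for roots in GF(2): f(0) = 1; f(1) = 1.
No roots, so no linear factors.
Monic irreducibles of degree 2 over GF(2): u^2 + u + 1.
None of them divide f (all give nonzero remainder).
No irreducible factor of degree ≤ 2 exists, so f is irreducible over GF(2).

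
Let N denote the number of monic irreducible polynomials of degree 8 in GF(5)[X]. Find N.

48750

x^(5^8) − x is the product of all monic irreducibles of degree dividing 8; Möbius inversion gives N = (1/8) Σ μ(8/d)·5^d.
Divisors of 8: 1, 2, 4, 8; μ(8/d) for each: 0, 0, -1, 1.
Σ = − 5^4 + 5^8 = 390000.
N = 390000/8 = 48750.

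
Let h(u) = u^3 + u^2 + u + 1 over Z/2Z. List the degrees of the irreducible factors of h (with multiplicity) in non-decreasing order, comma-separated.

Roots in Z/2Z: h(0) = 1; h(1) = 0 → root.
Linear factors from roots: (u + 1).
Complete factorization: h(u) = (u + 1)^3.
Factor degrees with multiplicity: 1 + 1 + 1 = 3.

1, 1, 1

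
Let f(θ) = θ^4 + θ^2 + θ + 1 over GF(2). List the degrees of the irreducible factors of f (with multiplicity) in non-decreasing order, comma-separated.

1, 3

Roots in GF(2): f(0) = 1; f(1) = 0 → root.
Linear factors from roots: (θ + 1).
Complete factorization: f(θ) = (θ + 1)·(θ^3 + θ^2 + 1).
Factor degrees with multiplicity: 1 + 3 = 4.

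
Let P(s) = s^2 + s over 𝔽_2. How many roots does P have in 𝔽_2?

2

Evaluate at each of the 2 elements of 𝔽_2:
P(0) = 0 → root; P(1) = 0 → root.
Roots: {0, 1}.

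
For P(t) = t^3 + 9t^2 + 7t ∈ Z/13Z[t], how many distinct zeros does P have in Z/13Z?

3

Evaluate at each of the 13 elements of Z/13Z:
P(0) = 0 → root; P(1) = 4; P(2) = 6; P(3) = 12; P(4) = 2; P(5) = 8; P(6) = 10; P(7) = 1; P(8) = 0 → root; P(9) = 0 → root; P(10) = 7; P(11) = 1; P(12) = 1.
Roots: {0, 8, 9}.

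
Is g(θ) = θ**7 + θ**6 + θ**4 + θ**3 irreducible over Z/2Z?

No

Check for roots in Z/2Z: g(0) = 0 → root; g(1) = 0 → root.
g(0) = 0, so (θ) divides g(θ); g is reducible.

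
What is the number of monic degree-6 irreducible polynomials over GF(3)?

The number of monic irreducibles of degree 6 over GF(3) is (1/6)·Σ_{d∣6} μ(6/d) 3^d.
Divisors of 6: 1, 2, 3, 6; μ(6/d) for each: 1, -1, -1, 1.
Σ = 3^1 − 3^2 − 3^3 + 3^6 = 696.
N = 696/6 = 116.

116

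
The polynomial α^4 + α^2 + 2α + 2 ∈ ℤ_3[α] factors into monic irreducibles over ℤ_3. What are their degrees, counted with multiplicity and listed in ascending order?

1, 3

Write h(α) = α^4 + α^2 + 2α + 2.
Roots in ℤ_3: h(0) = 2; h(1) = 0 → root; h(2) = 2.
Linear factors from roots: (α + 2).
Complete factorization: h(α) = (α + 2)·(α^3 + α^2 + 2α + 1).
Factor degrees with multiplicity: 1 + 3 = 4.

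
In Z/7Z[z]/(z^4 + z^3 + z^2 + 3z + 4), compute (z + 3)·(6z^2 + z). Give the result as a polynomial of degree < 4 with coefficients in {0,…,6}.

Multiply in Z/7Z[z]: (z + 3)·(6z^2 + z) = 6z^3 + 5z^2 + 3z.
Reduced: 6z^3 + 5z^2 + 3z.

6z^3 + 5z^2 + 3z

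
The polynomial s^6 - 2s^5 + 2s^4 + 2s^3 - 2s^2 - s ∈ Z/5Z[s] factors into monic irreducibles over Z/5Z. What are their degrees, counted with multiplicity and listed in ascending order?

1, 1, 1, 3

Write h(s) = s^6 - 2s^5 + 2s^4 + 2s^3 - 2s^2 - s.
Roots in Z/5Z: h(0) = 0 → root; h(1) = 0 → root; h(2) = 3; h(3) = 3; h(4) = 2.
Linear factors from roots: (s), (s - 1).
Complete factorization: h(s) = (s)·(s - 1)^2·(s^3 + s - 1).
Factor degrees with multiplicity: 1 + 1 + 1 + 3 = 6.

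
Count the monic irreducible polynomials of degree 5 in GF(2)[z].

The number of monic irreducibles of degree 5 over GF(2) is (1/5)·Σ_{d∣5} μ(5/d) 2^d.
Divisors of 5: 1, 5; μ(5/d) for each: -1, 1.
Σ = − 2^1 + 2^5 = 30.
N = 30/5 = 6.

6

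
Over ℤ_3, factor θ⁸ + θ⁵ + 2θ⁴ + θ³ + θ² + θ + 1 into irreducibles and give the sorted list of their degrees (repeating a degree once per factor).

8

Write f(θ) = θ⁸ + θ⁵ + 2θ⁴ + θ³ + θ² + θ + 1.
Roots in ℤ_3: f(0) = 1; f(1) = 2; f(2) = 2.
Complete factorization: f(θ) = (θ⁸ + θ⁵ + 2θ⁴ + θ³ + θ² + θ + 1).
Factor degrees with multiplicity: 8 = 8.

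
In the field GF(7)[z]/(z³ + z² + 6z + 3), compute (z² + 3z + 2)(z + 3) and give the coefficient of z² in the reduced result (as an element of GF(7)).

Multiply in GF(7)[z]: (z² + 3z + 2)·(z + 3) = z³ + 6z² + 4z + 6.
Reduce using z³ ≡ 6z² + z + 4 (mod z³ + z² + 6z + 3).
Reduced: 5z² + 5z + 3.

5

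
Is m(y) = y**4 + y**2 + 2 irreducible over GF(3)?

Check for roots in GF(3): m(0) = 2; m(1) = 1; m(2) = 1.
No roots, so no linear factors.
Monic irreducibles of degree 2 over GF(3): y**2 + 1, y**2 + y + 2, y**2 + 2y + 2.
None of them divide m (all give nonzero remainder).
No irreducible factor of degree ≤ 2 exists, so m is irreducible over GF(3).

Yes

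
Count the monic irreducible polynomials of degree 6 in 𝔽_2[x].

The number of monic irreducibles of degree 6 over GF(2) is (1/6)·Σ_{d∣6} μ(6/d) 2^d.
Divisors of 6: 1, 2, 3, 6; μ(6/d) for each: 1, -1, -1, 1.
Σ = 2^1 − 2^2 − 2^3 + 2^6 = 54.
N = 54/6 = 9.

9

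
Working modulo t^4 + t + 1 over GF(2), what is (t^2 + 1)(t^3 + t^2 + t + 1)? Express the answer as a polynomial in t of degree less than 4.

Multiply in GF(2)[t]: (t^2 + 1)·(t^3 + t^2 + t + 1) = t^5 + t^4 + t + 1.
Reduce using t^4 ≡ t + 1 (mod t^4 + t + 1).
Reduced: t^2 + t.

t^2 + t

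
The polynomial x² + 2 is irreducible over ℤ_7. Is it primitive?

No

Write f(x) = x² + 2.
|GF(7^2)^×| = 7^2 − 1 = 48. Prime factorization: 48 = 2^4·3.
f is primitive ⇔ x has order 48 in GF(7)[x]/(f), i.e. x^(48/q) ≠ 1 for each prime q | 48.
x^(24) mod f = 1
x^(16) mod f = 4.
Since x^(24) = 1, the order of x divides 24 < 48; not primitive.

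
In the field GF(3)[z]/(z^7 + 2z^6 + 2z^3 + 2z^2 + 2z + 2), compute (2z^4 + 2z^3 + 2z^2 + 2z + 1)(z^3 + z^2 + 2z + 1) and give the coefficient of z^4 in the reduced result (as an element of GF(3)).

1

Multiply in GF(3)[z]: (2z^4 + 2z^3 + 2z^2 + 2z + 1)·(z^3 + z^2 + 2z + 1) = 2z^7 + z^6 + 2z^5 + z^4 + z^2 + z + 1.
Reduce using z^7 ≡ z^6 + z^3 + z^2 + z + 1 (mod z^7 + 2z^6 + 2z^3 + 2z^2 + 2z + 2).
Reduced: 2z^5 + z^4 + 2z^3.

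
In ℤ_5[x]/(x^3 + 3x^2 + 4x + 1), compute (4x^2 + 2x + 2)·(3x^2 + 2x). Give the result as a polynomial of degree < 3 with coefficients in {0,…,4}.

Multiply in ℤ_5[x]: (4x^2 + 2x + 2)·(3x^2 + 2x) = 2x^4 + 4x^3 + 4x.
Reduce using x^3 ≡ 2x^2 + x + 4 (mod x^3 + 3x^2 + 4x + 1).
Reduced: 3x^2 + 2.

3x^2 + 2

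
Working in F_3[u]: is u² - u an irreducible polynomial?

No

Write m(u) = u² - u.
Check for roots in F_3: m(0) = 0 → root; m(1) = 0 → root; m(2) = 2.
m(0) = 0, so (u) divides m(u); m is reducible.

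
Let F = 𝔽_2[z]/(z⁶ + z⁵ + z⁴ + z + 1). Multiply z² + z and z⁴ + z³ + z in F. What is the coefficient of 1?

1

Multiply in 𝔽_2[z]: (z² + z)·(z⁴ + z³ + z) = z⁶ + z⁴ + z³ + z².
Reduce using z⁶ ≡ z⁵ + z⁴ + z + 1 (mod z⁶ + z⁵ + z⁴ + z + 1).
Reduced: z⁵ + z³ + z² + z + 1.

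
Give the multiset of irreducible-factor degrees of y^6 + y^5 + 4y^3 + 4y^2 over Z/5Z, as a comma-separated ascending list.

Write h(y) = y^6 + y^5 + 4y^3 + 4y^2.
Roots in Z/5Z: h(0) = 0 → root; h(1) = 0 → root; h(2) = 4; h(3) = 1; h(4) = 0 → root.
Linear factors from roots: (y), (y + 4), (y + 1).
Complete factorization: h(y) = (y + 1)·(y + 4)·(y)^2·(y^2 + y + 1).
Factor degrees with multiplicity: 1 + 1 + 1 + 1 + 2 = 6.

1, 1, 1, 1, 2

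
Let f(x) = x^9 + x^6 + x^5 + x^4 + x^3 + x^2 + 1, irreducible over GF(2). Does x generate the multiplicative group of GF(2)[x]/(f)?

|GF(2^9)^×| = 2^9 − 1 = 511. Prime factorization: 511 = 7·73.
f is primitive ⇔ x has order 511 in GF(2)[x]/(f), i.e. x^(511/q) ≠ 1 for each prime q | 511.
x^(73) mod f = x^7 + x^6 + x^5 + x^2 + 1.
x^(7) mod f = x^7.
None equal 1, so x has full order 511; f is primitive.

Yes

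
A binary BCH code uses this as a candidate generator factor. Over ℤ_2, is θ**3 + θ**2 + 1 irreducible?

Write f(θ) = θ**3 + θ**2 + 1.
Check for roots in ℤ_2: f(0) = 1; f(1) = 1.
No roots. A degree-3 polynomial over a field with no linear factor is irreducible.

Yes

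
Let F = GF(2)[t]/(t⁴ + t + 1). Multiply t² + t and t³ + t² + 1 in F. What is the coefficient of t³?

Multiply in GF(2)[t]: (t² + t)·(t³ + t² + 1) = t⁵ + t³ + t² + t.
Reduce using t⁴ ≡ t + 1 (mod t⁴ + t + 1).
Reduced: t³.

1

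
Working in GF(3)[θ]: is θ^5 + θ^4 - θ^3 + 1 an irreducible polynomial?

Write m(θ) = θ^5 + θ^4 - θ^3 + 1.
Check for roots in GF(3): m(0) = 1; m(1) = 2; m(2) = 2.
No roots, so no linear factors.
Monic irreducibles of degree 2 over GF(3): θ^2 + 1, θ^2 + θ - 1, θ^2 - θ - 1.
None of them divide m (all give nonzero remainder).
No irreducible factor of degree ≤ 2 exists, so m is irreducible over GF(3).

Yes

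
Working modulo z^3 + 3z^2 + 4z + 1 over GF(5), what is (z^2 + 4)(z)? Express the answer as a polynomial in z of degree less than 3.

2z^2 + 4

Multiply in GF(5)[z]: (z^2 + 4)·(z) = z^3 + 4z.
Reduce using z^3 ≡ 2z^2 + z + 4 (mod z^3 + 3z^2 + 4z + 1).
Reduced: 2z^2 + 4.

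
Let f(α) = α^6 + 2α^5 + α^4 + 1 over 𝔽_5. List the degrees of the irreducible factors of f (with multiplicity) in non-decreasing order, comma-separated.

1, 1, 1, 3

Roots in 𝔽_5: f(0) = 1; f(1) = 0 → root; f(2) = 0 → root; f(3) = 2; f(4) = 1.
Linear factors from roots: (α + 4), (α + 3).
Complete factorization: f(α) = (α + 3)·(α + 4)^2·(α^3 + α^2 + 2).
Factor degrees with multiplicity: 1 + 1 + 1 + 3 = 6.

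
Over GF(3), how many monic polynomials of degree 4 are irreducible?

Gauss's count: N_{3}(4) = (1/4) Σ_{d|4} μ(4/d)·3^d.
Divisors of 4: 1, 2, 4; μ(4/d) for each: 0, -1, 1.
Σ = − 3^2 + 3^4 = 72.
N = 72/4 = 18.

18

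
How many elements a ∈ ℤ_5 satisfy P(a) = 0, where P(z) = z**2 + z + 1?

Evaluate at each of the 5 elements of ℤ_5:
P(0) = 1; P(1) = 3; P(2) = 2; P(3) = 3; P(4) = 1.
No element is a root.

0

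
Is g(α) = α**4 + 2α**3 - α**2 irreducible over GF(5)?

No

Check for roots in GF(5): g(0) = 0 → root; g(1) = 2; g(2) = 3; g(3) = 1; g(4) = 3.
g(0) = 0, so (α) divides g(α); g is reducible.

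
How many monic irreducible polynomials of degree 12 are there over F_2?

The number of monic irreducibles of degree 12 over GF(2) is (1/12)·Σ_{d∣12} μ(12/d) 2^d.
Divisors of 12: 1, 2, 3, 4, 6, 12; μ(12/d) for each: 0, 1, 0, -1, -1, 1.
Σ = 2^2 − 2^4 − 2^6 + 2^12 = 4020.
N = 4020/12 = 335.

335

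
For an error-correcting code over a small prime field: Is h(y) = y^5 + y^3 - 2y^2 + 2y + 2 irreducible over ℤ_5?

Check for roots in ℤ_5: h(0) = 2; h(1) = 4; h(2) = 3; h(3) = 0 → root; h(4) = 1.
h(3) = 0, so (y − 3) divides h(y); h is reducible.

No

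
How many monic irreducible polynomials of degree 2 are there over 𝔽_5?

By the necklace-counting formula, N_5(2) = (1/2) Σ_{d|2} μ(2/d)·5^d.
Divisors of 2: 1, 2; μ(2/d) for each: -1, 1.
Σ = − 5^1 + 5^2 = 20.
N = 20/2 = 10.

10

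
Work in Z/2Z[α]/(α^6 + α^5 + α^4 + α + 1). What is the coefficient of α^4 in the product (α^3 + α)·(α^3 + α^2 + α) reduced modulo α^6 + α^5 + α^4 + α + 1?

Multiply in Z/2Z[α]: (α^3 + α)·(α^3 + α^2 + α) = α^6 + α^5 + α^3 + α^2.
Reduce using α^6 ≡ α^5 + α^4 + α + 1 (mod α^6 + α^5 + α^4 + α + 1).
Reduced: α^4 + α^3 + α^2 + α + 1.

1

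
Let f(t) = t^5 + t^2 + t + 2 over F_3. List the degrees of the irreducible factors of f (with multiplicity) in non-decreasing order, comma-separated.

Roots in F_3: f(0) = 2; f(1) = 2; f(2) = 1.
Complete factorization: f(t) = (t^5 + t^2 + t + 2).
Factor degrees with multiplicity: 5 = 5.

5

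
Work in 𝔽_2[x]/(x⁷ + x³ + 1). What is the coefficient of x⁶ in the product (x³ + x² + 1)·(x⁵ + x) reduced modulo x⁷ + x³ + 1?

0

Multiply in 𝔽_2[x]: (x³ + x² + 1)·(x⁵ + x) = x⁸ + x⁷ + x⁵ + x⁴ + x³ + x.
Reduce using x⁷ ≡ x³ + 1 (mod x⁷ + x³ + 1).
Reduced: x⁵ + 1.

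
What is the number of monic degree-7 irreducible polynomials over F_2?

Gauss's count: N_{2}(7) = (1/7) Σ_{d|7} μ(7/d)·2^d.
Divisors of 7: 1, 7; μ(7/d) for each: -1, 1.
Σ = − 2^1 + 2^7 = 126.
N = 126/7 = 18.

18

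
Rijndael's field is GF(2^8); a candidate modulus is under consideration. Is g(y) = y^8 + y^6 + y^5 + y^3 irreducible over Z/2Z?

Check for roots in Z/2Z: g(0) = 0 → root; g(1) = 0 → root.
g(0) = 0, so (y) divides g(y); g is reducible.

No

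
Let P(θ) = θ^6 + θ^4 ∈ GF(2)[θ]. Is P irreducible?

Check for roots in GF(2): P(0) = 0 → root; P(1) = 0 → root.
P(0) = 0, so (θ) divides P(θ); P is reducible.

No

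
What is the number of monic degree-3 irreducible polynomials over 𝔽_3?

x^(3^3) − x is the product of all monic irreducibles of degree dividing 3; Möbius inversion gives N = (1/3) Σ μ(3/d)·3^d.
Divisors of 3: 1, 3; μ(3/d) for each: -1, 1.
Σ = − 3^1 + 3^3 = 24.
N = 24/3 = 8.

8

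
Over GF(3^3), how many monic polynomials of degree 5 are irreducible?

2869776

The number of monic irreducibles of degree 5 over GF(27) is (1/5)·Σ_{d∣5} μ(5/d) 27^d.
Divisors of 5: 1, 5; μ(5/d) for each: -1, 1.
Σ = − 27^1 + 27^5 = 14348880.
N = 14348880/5 = 2869776.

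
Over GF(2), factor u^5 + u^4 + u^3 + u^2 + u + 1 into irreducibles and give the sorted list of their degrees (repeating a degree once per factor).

Write g(u) = u^5 + u^4 + u^3 + u^2 + u + 1.
Roots in GF(2): g(0) = 1; g(1) = 0 → root.
Linear factors from roots: (u + 1).
Complete factorization: g(u) = (u + 1)·(u^2 + u + 1)^2.
Factor degrees with multiplicity: 1 + 2 + 2 = 5.

1, 2, 2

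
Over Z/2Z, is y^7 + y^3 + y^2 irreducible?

Write h(y) = y^7 + y^3 + y^2.
Check for roots in Z/2Z: h(0) = 0 → root; h(1) = 1.
h(0) = 0, so (y) divides h(y); h is reducible.

No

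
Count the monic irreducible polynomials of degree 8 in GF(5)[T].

By the necklace-counting formula, N_5(8) = (1/8) Σ_{d|8} μ(8/d)·5^d.
Divisors of 8: 1, 2, 4, 8; μ(8/d) for each: 0, 0, -1, 1.
Σ = − 5^4 + 5^8 = 390000.
N = 390000/8 = 48750.

48750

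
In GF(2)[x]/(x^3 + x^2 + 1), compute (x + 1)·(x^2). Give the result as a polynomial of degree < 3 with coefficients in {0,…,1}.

Multiply in GF(2)[x]: (x + 1)·(x^2) = x^3 + x^2.
Reduce using x^3 ≡ x^2 + 1 (mod x^3 + x^2 + 1).
Reduced: 1.

1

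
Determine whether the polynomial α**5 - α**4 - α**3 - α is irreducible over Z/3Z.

Write f(α) = α**5 - α**4 - α**3 - α.
Check for roots in Z/3Z: f(0) = 0 → root; f(1) = 1; f(2) = 0 → root.
f(0) = 0, so (α) divides f(α); f is reducible.

No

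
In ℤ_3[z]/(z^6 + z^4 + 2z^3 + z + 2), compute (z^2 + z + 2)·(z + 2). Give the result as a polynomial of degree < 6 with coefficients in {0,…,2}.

Multiply in ℤ_3[z]: (z^2 + z + 2)·(z + 2) = z^3 + z + 1.
Reduced: z^3 + z + 1.

z^3 + z + 1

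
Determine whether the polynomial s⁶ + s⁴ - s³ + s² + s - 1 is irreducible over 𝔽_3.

Yes

Write f(s) = s⁶ + s⁴ - s³ + s² + s - 1.
Check for roots in 𝔽_3: f(0) = 2; f(1) = 2; f(2) = 2.
No roots, so no linear factors.
Monic irreducibles of degree 2 over GF(3): s² + 1, s² + s - 1, s² - s - 1.
None of them divide f (all give nonzero remainder).
Degree-3 irreducible divisors: test the 8 monic irreducibles of degree 3 over GF(3).
None of them divide f (all give nonzero remainder).
No irreducible factor of degree ≤ 3 exists, so f is irreducible over GF(3).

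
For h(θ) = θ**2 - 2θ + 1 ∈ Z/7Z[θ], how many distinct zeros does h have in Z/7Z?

Evaluate at each of the 7 elements of Z/7Z:
h(0) = 1; h(1) = 0 → root; h(2) = 1; h(3) = 4; h(4) = 2; h(5) = 2; h(6) = 4.
Roots: {1}.

1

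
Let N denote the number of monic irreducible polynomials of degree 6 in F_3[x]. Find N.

116

x^(3^6) − x is the product of all monic irreducibles of degree dividing 6; Möbius inversion gives N = (1/6) Σ μ(6/d)·3^d.
Divisors of 6: 1, 2, 3, 6; μ(6/d) for each: 1, -1, -1, 1.
Σ = 3^1 − 3^2 − 3^3 + 3^6 = 696.
N = 696/6 = 116.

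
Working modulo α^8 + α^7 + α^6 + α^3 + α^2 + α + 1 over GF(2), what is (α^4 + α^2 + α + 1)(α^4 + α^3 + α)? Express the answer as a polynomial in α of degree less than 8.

α^5 + α^3 + 1

Multiply in GF(2)[α]: (α^4 + α^2 + α + 1)·(α^4 + α^3 + α) = α^8 + α^7 + α^6 + α^5 + α^2 + α.
Reduce using α^8 ≡ α^7 + α^6 + α^3 + α^2 + α + 1 (mod α^8 + α^7 + α^6 + α^3 + α^2 + α + 1).
Reduced: α^5 + α^3 + 1.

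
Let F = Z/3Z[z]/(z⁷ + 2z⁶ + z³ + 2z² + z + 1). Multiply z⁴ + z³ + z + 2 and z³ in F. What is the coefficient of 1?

Multiply in Z/3Z[z]: (z⁴ + z³ + z + 2)·(z³) = z⁷ + z⁶ + z⁴ + 2z³.
Reduce using z⁷ ≡ z⁶ + 2z³ + z² + 2z + 2 (mod z⁷ + 2z⁶ + z³ + 2z² + z + 1).
Reduced: 2z⁶ + z⁴ + z³ + z² + 2z + 2.

2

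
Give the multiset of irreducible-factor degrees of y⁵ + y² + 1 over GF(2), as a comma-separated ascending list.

Write f(y) = y⁵ + y² + 1.
Roots in GF(2): f(0) = 1; f(1) = 1.
Complete factorization: f(y) = (y⁵ + y² + 1).
Factor degrees with multiplicity: 5 = 5.

5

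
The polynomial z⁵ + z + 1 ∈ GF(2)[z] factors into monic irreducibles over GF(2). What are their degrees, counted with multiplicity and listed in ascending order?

Write g(z) = z⁵ + z + 1.
Roots in GF(2): g(0) = 1; g(1) = 1.
Complete factorization: g(z) = (z² + z + 1)·(z³ + z² + 1).
Factor degrees with multiplicity: 2 + 3 = 5.

2, 3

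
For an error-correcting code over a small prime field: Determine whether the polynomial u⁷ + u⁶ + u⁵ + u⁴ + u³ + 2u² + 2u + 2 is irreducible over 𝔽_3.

Yes

Write g(u) = u⁷ + u⁶ + u⁵ + u⁴ + u³ + 2u² + 2u + 2.
Check for roots in 𝔽_3: g(0) = 2; g(1) = 2; g(2) = 1.
No roots, so no linear factors.
Monic irreducibles of degree 2 over GF(3): u² + 1, u² + u + 2, u² + 2u + 2.
None of them divide g (all give nonzero remainder).
Degree-3 irreducible divisors: test the 8 monic irreducibles of degree 3 over GF(3).
None of them divide g (all give nonzero remainder).
No irreducible factor of degree ≤ 3 exists, so g is irreducible over GF(3).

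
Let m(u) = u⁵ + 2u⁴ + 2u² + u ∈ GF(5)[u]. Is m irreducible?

Check for roots in GF(5): m(0) = 0 → root; m(1) = 1; m(2) = 4; m(3) = 1; m(4) = 2.
m(0) = 0, so (u) divides m(u); m is reducible.

No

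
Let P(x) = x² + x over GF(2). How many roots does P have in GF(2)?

2

Evaluate at each of the 2 elements of GF(2):
P(0) = 0 → root; P(1) = 0 → root.
Roots: {0, 1}.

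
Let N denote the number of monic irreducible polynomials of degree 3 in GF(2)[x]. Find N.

2

Gauss's count: N_{2}(3) = (1/3) Σ_{d|3} μ(3/d)·2^d.
Divisors of 3: 1, 3; μ(3/d) for each: -1, 1.
Σ = − 2^1 + 2^3 = 6.
N = 6/3 = 2.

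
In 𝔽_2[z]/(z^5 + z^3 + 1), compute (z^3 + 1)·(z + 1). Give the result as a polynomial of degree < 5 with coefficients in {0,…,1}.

Multiply in 𝔽_2[z]: (z^3 + 1)·(z + 1) = z^4 + z^3 + z + 1.
Reduced: z^4 + z^3 + z + 1.

z^4 + z^3 + z + 1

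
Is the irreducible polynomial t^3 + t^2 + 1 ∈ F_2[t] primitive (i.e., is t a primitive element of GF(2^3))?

Yes

Write f(t) = t^3 + t^2 + 1.
|GF(2^3)^×| = 2^3 − 1 = 7. Prime factorization: 7 = 7.
f is primitive ⇔ t has order 7 in GF(2)[t]/(f), i.e. t^(7/q) ≠ 1 for each prime q | 7.
t^(1) mod f = t.
None equal 1, so t has full order 7; f is primitive.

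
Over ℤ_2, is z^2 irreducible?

Write P(z) = z^2.
Check for roots in ℤ_2: P(0) = 0 → root; P(1) = 1.
P(0) = 0, so (z) divides P(z); P is reducible.

No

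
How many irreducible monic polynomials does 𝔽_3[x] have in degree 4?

Gauss's count: N_{3}(4) = (1/4) Σ_{d|4} μ(4/d)·3^d.
Divisors of 4: 1, 2, 4; μ(4/d) for each: 0, -1, 1.
Σ = − 3^2 + 3^4 = 72.
N = 72/4 = 18.

18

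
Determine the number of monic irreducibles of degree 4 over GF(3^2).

1620

The number of monic irreducibles of degree 4 over GF(9) is (1/4)·Σ_{d∣4} μ(4/d) 9^d.
Divisors of 4: 1, 2, 4; μ(4/d) for each: 0, -1, 1.
Σ = − 9^2 + 9^4 = 6480.
N = 6480/4 = 1620.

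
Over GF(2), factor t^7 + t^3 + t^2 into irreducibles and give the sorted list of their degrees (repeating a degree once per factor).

1, 1, 2, 3

Write f(t) = t^7 + t^3 + t^2.
Roots in GF(2): f(0) = 0 → root; f(1) = 1.
Linear factors from roots: (t).
Complete factorization: f(t) = (t)^2·(t^2 + t + 1)·(t^3 + t^2 + 1).
Factor degrees with multiplicity: 1 + 1 + 2 + 3 = 7.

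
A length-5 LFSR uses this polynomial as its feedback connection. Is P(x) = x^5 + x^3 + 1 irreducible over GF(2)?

Check for roots in GF(2): P(0) = 1; P(1) = 1.
No roots, so no linear factors.
Monic irreducibles of degree 2 over GF(2): x^2 + x + 1.
None of them divide P (all give nonzero remainder).
No irreducible factor of degree ≤ 2 exists, so P is irreducible over GF(2).

Yes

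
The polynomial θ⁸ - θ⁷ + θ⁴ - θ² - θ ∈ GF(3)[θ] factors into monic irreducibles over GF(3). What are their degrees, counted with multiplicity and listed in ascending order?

Write f(θ) = θ⁸ - θ⁷ + θ⁴ - θ² - θ.
Roots in GF(3): f(0) = 0 → root; f(1) = 2; f(2) = 0 → root.
Linear factors from roots: (θ), (θ + 1).
Complete factorization: f(θ) = (θ)·(θ + 1)^3·(θ² + 1)·(θ² - θ - 1).
Factor degrees with multiplicity: 1 + 1 + 1 + 1 + 2 + 2 = 8.

1, 1, 1, 1, 2, 2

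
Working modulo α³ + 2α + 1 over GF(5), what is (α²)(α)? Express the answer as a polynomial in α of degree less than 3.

3α + 4

Multiply in GF(5)[α]: (α²)·(α) = α³.
Reduce using α³ ≡ 3α + 4 (mod α³ + 2α + 1).
Reduced: 3α + 4.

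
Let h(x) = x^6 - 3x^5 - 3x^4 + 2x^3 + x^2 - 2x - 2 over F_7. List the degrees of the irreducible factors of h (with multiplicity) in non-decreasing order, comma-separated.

Linear factors from roots: (x + 1).
Complete factorization: h(x) = (x + 1)^2·(x^2 + 1)·(x^2 + 2x - 2).
Factor degrees with multiplicity: 1 + 1 + 2 + 2 = 6.

1, 1, 2, 2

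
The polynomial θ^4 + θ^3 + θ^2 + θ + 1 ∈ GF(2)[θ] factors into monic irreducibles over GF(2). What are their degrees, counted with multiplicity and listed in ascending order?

Write g(θ) = θ^4 + θ^3 + θ^2 + θ + 1.
Roots in GF(2): g(0) = 1; g(1) = 1.
Complete factorization: g(θ) = (θ^4 + θ^3 + θ^2 + θ + 1).
Factor degrees with multiplicity: 4 = 4.

4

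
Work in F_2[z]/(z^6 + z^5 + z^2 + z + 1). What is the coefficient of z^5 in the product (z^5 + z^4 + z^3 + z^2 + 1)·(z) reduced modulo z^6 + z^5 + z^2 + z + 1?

Multiply in F_2[z]: (z^5 + z^4 + z^3 + z^2 + 1)·(z) = z^6 + z^5 + z^4 + z^3 + z.
Reduce using z^6 ≡ z^5 + z^2 + z + 1 (mod z^6 + z^5 + z^2 + z + 1).
Reduced: z^4 + z^3 + z^2 + 1.

0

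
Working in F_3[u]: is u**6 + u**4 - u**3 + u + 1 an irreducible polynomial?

Write m(u) = u**6 + u**4 - u**3 + u + 1.
Check for roots in F_3: m(0) = 1; m(1) = 0 → root; m(2) = 0 → root.
m(1) = 0, so (u − 1) divides m(u); m is reducible.

No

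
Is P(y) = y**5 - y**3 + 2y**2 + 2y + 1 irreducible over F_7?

No

Check for roots in F_7: P(0) = 1; P(1) = 5; P(2) = 2; P(3) = 3; P(4) = 0 → root; P(5) = 2; P(6) = 1.
P(4) = 0, so (y − 4) divides P(y); P is reducible.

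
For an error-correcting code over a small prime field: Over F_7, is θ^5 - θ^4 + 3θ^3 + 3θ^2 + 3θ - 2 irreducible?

No

Write f(θ) = θ^5 - θ^4 + 3θ^3 + 3θ^2 + 3θ - 2.
Check for roots in F_7: f(0) = 5; f(1) = 0 → root; f(2) = 0 → root; f(3) = 4; f(4) = 3; f(5) = 2; f(6) = 0 → root.
f(1) = 0, so (θ − 1) divides f(θ); f is reducible.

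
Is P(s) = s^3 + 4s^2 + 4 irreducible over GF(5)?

Check for roots in GF(5): P(0) = 4; P(1) = 4; P(2) = 3; P(3) = 2; P(4) = 2.
No roots. A degree-3 polynomial over a field with no linear factor is irreducible.

Yes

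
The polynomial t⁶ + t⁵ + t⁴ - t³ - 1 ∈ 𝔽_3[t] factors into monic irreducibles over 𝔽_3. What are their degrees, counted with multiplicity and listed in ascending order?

3, 3

Write f(t) = t⁶ + t⁵ + t⁴ - t³ - 1.
Roots in 𝔽_3: f(0) = 2; f(1) = 1; f(2) = 1.
Complete factorization: f(t) = (t³ - t - 1)·(t³ + t² - t + 1).
Factor degrees with multiplicity: 3 + 3 = 6.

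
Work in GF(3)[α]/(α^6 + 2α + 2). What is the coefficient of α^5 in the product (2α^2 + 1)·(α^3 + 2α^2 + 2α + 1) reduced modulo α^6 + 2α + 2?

2

Multiply in GF(3)[α]: (2α^2 + 1)·(α^3 + 2α^2 + 2α + 1) = 2α^5 + α^4 + 2α^3 + α^2 + 2α + 1.
Reduced: 2α^5 + α^4 + 2α^3 + α^2 + 2α + 1.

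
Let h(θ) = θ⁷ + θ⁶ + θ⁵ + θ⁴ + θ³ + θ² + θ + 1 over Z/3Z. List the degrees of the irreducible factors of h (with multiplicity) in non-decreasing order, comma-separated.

1, 2, 2, 2

Roots in Z/3Z: h(0) = 1; h(1) = 2; h(2) = 0 → root.
Linear factors from roots: (θ + 1).
Complete factorization: h(θ) = (θ + 1)·(θ² + 1)·(θ² + θ - 1)·(θ² - θ - 1).
Factor degrees with multiplicity: 1 + 2 + 2 + 2 = 7.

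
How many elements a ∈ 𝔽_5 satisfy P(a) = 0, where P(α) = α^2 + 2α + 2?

2

Evaluate at each of the 5 elements of 𝔽_5:
P(0) = 2; P(1) = 0 → root; P(2) = 0 → root; P(3) = 2; P(4) = 1.
Roots: {1, 2}.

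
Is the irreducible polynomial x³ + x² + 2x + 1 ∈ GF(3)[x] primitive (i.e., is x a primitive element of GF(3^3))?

Write f(x) = x³ + x² + 2x + 1.
|GF(3^3)^×| = 3^3 − 1 = 26. Prime factorization: 26 = 2·13.
f is primitive ⇔ x has order 26 in GF(3)[x]/(f), i.e. x^(26/q) ≠ 1 for each prime q | 26.
x^(13) mod f = 2.
x^(2) mod f = x².
None equal 1, so x has full order 26; f is primitive.

Yes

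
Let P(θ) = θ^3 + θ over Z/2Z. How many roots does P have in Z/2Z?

Evaluate at each of the 2 elements of Z/2Z:
P(0) = 0 → root; P(1) = 0 → root.
Roots: {0, 1}.

2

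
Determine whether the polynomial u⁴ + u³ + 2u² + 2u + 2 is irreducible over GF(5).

Yes

Write h(u) = u⁴ + u³ + 2u² + 2u + 2.
Check for roots in GF(5): h(0) = 2; h(1) = 3; h(2) = 3; h(3) = 4; h(4) = 2.
No roots, so no linear factors.
Degree-2 irreducible divisors: test the 10 monic irreducibles of degree 2 over GF(5).
None of them divide h (all give nonzero remainder).
No irreducible factor of degree ≤ 2 exists, so h is irreducible over GF(5).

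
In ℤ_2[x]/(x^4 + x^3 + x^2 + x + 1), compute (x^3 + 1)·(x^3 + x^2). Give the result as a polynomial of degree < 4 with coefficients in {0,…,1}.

x^3 + x^2 + x + 1

Multiply in ℤ_2[x]: (x^3 + 1)·(x^3 + x^2) = x^6 + x^5 + x^3 + x^2.
Reduce using x^4 ≡ x^3 + x^2 + x + 1 (mod x^4 + x^3 + x^2 + x + 1).
Reduced: x^3 + x^2 + x + 1.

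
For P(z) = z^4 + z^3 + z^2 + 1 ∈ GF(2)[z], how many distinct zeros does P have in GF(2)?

Evaluate at each of the 2 elements of GF(2):
P(0) = 1; P(1) = 0 → root.
Roots: {1}.

1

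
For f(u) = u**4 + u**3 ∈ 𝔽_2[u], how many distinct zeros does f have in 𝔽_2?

2

Evaluate at each of the 2 elements of 𝔽_2:
f(0) = 0 → root; f(1) = 0 → root.
Roots: {0, 1}.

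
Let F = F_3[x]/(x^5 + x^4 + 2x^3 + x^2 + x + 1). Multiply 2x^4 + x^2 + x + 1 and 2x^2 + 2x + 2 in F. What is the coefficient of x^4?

1

Multiply in F_3[x]: (2x^4 + x^2 + x + 1)·(2x^2 + 2x + 2) = x^6 + x^5 + x^3 + x + 2.
Reduce using x^5 ≡ 2x^4 + x^3 + 2x^2 + 2x + 2 (mod x^5 + x^4 + 2x^3 + x^2 + x + 1).
Reduced: x^4 + 2x^2 + 2.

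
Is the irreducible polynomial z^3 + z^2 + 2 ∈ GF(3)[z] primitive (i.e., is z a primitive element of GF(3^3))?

No

Write f(z) = z^3 + z^2 + 2.
|GF(3^3)^×| = 3^3 − 1 = 26. Prime factorization: 26 = 2·13.
f is primitive ⇔ z has order 26 in GF(3)[z]/(f), i.e. z^(26/q) ≠ 1 for each prime q | 26.
z^(13) mod f = 1
z^(2) mod f = z^2.
Since z^(13) = 1, the order of z divides 13 < 26; not primitive.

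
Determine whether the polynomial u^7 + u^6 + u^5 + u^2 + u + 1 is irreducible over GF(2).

No

Write f(u) = u^7 + u^6 + u^5 + u^2 + u + 1.
Check for roots in GF(2): f(0) = 1; f(1) = 0 → root.
f(1) = 0, so (u − 1) divides f(u); f is reducible.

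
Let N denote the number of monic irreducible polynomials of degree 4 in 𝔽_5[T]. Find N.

150

x^(5^4) − x is the product of all monic irreducibles of degree dividing 4; Möbius inversion gives N = (1/4) Σ μ(4/d)·5^d.
Divisors of 4: 1, 2, 4; μ(4/d) for each: 0, -1, 1.
Σ = − 5^2 + 5^4 = 600.
N = 600/4 = 150.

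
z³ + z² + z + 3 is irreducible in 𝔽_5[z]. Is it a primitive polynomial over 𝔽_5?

Yes

Write f(z) = z³ + z² + z + 3.
|GF(5^3)^×| = 5^3 − 1 = 124. Prime factorization: 124 = 2^2·31.
f is primitive ⇔ z has order 124 in GF(5)[z]/(f), i.e. z^(124/q) ≠ 1 for each prime q | 124.
z^(62) mod f = 4.
z^(4) mod f = 3z + 3.
None equal 1, so z has full order 124; f is primitive.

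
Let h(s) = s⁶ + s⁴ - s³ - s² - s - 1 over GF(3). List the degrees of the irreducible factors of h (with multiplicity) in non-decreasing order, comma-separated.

Roots in GF(3): h(0) = 2; h(1) = 1; h(2) = 2.
Complete factorization: h(s) = (s² + 1)·(s⁴ - s - 1).
Factor degrees with multiplicity: 2 + 4 = 6.

2, 4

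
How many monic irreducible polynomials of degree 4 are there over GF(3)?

x^(3^4) − x is the product of all monic irreducibles of degree dividing 4; Möbius inversion gives N = (1/4) Σ μ(4/d)·3^d.
Divisors of 4: 1, 2, 4; μ(4/d) for each: 0, -1, 1.
Σ = − 3^2 + 3^4 = 72.
N = 72/4 = 18.

18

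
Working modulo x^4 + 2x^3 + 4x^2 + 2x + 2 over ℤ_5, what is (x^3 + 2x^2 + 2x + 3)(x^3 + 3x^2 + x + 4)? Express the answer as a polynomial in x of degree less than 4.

3x^3 + 2x + 4

Multiply in ℤ_5[x]: (x^3 + 2x^2 + 2x + 3)·(x^3 + 3x^2 + x + 4) = x^6 + 4x^4 + 4x^2 + x + 2.
Reduce using x^4 ≡ 3x^3 + x^2 + 3x + 3 (mod x^4 + 2x^3 + 4x^2 + 2x + 2).
Reduced: 3x^3 + 2x + 4.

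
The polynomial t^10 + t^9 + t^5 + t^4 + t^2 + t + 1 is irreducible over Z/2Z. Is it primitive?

Write f(t) = t^10 + t^9 + t^5 + t^4 + t^2 + t + 1.
|GF(2^10)^×| = 2^10 − 1 = 1023. Prime factorization: 1023 = 3·11·31.
f is primitive ⇔ t has order 1023 in GF(2)[t]/(f), i.e. t^(1023/q) ≠ 1 for each prime q | 1023.
t^(341) mod f = t^9 + t^8 + t^6 + t^5.
t^(93) mod f = t^9 + t^8 + t^6 + t^3 + t^2.
t^(33) mod f = t^9 + t^4 + 1.
None equal 1, so t has full order 1023; f is primitive.

Yes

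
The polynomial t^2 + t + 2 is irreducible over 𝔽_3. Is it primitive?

Yes

Write f(t) = t^2 + t + 2.
|GF(3^2)^×| = 3^2 − 1 = 8. Prime factorization: 8 = 2^3.
f is primitive ⇔ t has order 8 in GF(3)[t]/(f), i.e. t^(8/q) ≠ 1 for each prime q | 8.
t^(4) mod f = 2.
None equal 1, so t has full order 8; f is primitive.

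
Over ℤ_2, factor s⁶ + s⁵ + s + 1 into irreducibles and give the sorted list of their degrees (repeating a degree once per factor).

1, 1, 4

Write g(s) = s⁶ + s⁵ + s + 1.
Roots in ℤ_2: g(0) = 1; g(1) = 0 → root.
Linear factors from roots: (s + 1).
Complete factorization: g(s) = (s + 1)^2·(s⁴ + s³ + s² + s + 1).
Factor degrees with multiplicity: 1 + 1 + 4 = 6.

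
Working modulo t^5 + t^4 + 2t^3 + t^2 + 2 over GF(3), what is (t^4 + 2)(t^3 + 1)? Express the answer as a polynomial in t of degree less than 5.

Multiply in GF(3)[t]: (t^4 + 2)·(t^3 + 1) = t^7 + t^4 + 2t^3 + 2.
Reduce using t^5 ≡ 2t^4 + t^3 + 2t^2 + 1 (mod t^5 + t^4 + 2t^3 + t^2 + 2).
Reduced: 2t^3 + 2t^2 + 2t + 1.

2t^3 + 2t^2 + 2t + 1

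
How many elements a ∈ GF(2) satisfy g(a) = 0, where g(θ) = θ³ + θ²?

Evaluate at each of the 2 elements of GF(2):
g(0) = 0 → root; g(1) = 0 → root.
Roots: {0, 1}.

2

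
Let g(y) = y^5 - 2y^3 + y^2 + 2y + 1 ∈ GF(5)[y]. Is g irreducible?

Check for roots in GF(5): g(0) = 1; g(1) = 3; g(2) = 0 → root; g(3) = 0 → root; g(4) = 1.
g(2) = 0, so (y − 2) divides g(y); g is reducible.

No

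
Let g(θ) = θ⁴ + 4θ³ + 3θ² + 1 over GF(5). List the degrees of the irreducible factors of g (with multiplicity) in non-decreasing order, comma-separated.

Roots in GF(5): g(0) = 1; g(1) = 4; g(2) = 1; g(3) = 2; g(4) = 1.
Complete factorization: g(θ) = (θ⁴ + 4θ³ + 3θ² + 1).
Factor degrees with multiplicity: 4 = 4.

4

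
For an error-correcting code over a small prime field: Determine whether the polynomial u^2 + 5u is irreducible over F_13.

No

Write g(u) = u^2 + 5u.
Check each element of F_13 for a root: g(0)=0, g(1)=6, g(2)=1, g(3)=11, g(4)=10, g(5)=11, g(6)=1, g(7)=6, g(8)=0, g(9)=9, g(10)=7, g(11)=7, g(12)=9.
g(0) = 0, so (u) divides g(u); g is reducible.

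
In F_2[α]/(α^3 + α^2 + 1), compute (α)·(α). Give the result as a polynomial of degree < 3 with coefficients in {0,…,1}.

Multiply in F_2[α]: (α)·(α) = α^2.
Reduced: α^2.

α^2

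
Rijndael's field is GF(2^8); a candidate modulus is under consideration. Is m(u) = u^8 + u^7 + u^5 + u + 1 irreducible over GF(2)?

Yes

Check for roots in GF(2): m(0) = 1; m(1) = 1.
No roots, so no linear factors.
Monic irreducibles of degree 2 over GF(2): u^2 + u + 1.
None of them divide m (all give nonzero remainder).
Monic irreducibles of degree 3 over GF(2): u^3 + u + 1, u^3 + u^2 + 1.
None of them divide m (all give nonzero remainder).
Monic irreducibles of degree 4 over GF(2): u^4 + u + 1, u^4 + u^3 + 1, u^4 + u^3 + u^2 + u + 1.
None of them divide m (all give nonzero remainder).
No irreducible factor of degree ≤ 4 exists, so m is irreducible over GF(2).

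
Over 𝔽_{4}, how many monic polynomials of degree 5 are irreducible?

Gauss's count: N_{4}(5) = (1/5) Σ_{d|5} μ(5/d)·4^d.
Divisors of 5: 1, 5; μ(5/d) for each: -1, 1.
Σ = − 4^1 + 4^5 = 1020.
N = 1020/5 = 204.

204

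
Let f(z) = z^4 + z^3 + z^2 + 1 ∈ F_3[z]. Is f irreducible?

Yes

Check for roots in F_3: f(0) = 1; f(1) = 1; f(2) = 2.
No roots, so no linear factors.
Monic irreducibles of degree 2 over GF(3): z^2 + 1, z^2 + z + 2, z^2 + 2z + 2.
None of them divide f (all give nonzero remainder).
No irreducible factor of degree ≤ 2 exists, so f is irreducible over GF(3).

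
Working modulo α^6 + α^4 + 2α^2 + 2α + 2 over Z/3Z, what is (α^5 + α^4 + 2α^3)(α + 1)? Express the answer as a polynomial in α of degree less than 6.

2α^5 + 2α^4 + 2α^3 + α^2 + α + 1

Multiply in Z/3Z[α]: (α^5 + α^4 + 2α^3)·(α + 1) = α^6 + 2α^5 + 2α^3.
Reduce using α^6 ≡ 2α^4 + α^2 + α + 1 (mod α^6 + α^4 + 2α^2 + 2α + 2).
Reduced: 2α^5 + 2α^4 + 2α^3 + α^2 + α + 1.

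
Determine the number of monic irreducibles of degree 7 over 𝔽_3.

312

Gauss's count: N_{3}(7) = (1/7) Σ_{d|7} μ(7/d)·3^d.
Divisors of 7: 1, 7; μ(7/d) for each: -1, 1.
Σ = − 3^1 + 3^7 = 2184.
N = 2184/7 = 312.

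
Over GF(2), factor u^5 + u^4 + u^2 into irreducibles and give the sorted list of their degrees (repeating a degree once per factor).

1, 1, 3

Write h(u) = u^5 + u^4 + u^2.
Roots in GF(2): h(0) = 0 → root; h(1) = 1.
Linear factors from roots: (u).
Complete factorization: h(u) = (u)^2·(u^3 + u^2 + 1).
Factor degrees with multiplicity: 1 + 1 + 3 = 5.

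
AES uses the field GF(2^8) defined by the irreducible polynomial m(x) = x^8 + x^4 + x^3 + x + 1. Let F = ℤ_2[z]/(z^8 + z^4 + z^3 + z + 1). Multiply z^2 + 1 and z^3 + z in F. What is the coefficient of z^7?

Multiply in ℤ_2[z]: (z^2 + 1)·(z^3 + z) = z^5 + z.
Reduced: z^5 + z.

0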